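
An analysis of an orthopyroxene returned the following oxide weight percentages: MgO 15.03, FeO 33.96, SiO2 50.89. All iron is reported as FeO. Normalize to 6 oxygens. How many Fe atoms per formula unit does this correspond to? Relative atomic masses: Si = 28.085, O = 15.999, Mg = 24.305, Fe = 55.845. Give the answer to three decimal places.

MgO: 15.03/40.304 = 0.37292 mol → 0.37292 mol Mg, 0.37292 mol O.
FeO: 33.96/71.844 = 0.47269 mol → 0.47269 mol Fe, 0.47269 mol O.
SiO2: 50.89/60.083 = 0.84699 mol → 0.84699 mol Si, 1.69398 mol O.
Total oxygen = 2.53959 mol. Normalization factor = 6/2.53959 = 2.36259.
Fe per 6 O = 0.47269 × 2.36259 = 1.117.

1.117 Fe apfu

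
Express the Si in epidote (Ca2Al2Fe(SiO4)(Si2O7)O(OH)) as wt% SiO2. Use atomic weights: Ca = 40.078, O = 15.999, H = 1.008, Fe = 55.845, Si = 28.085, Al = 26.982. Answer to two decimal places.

Formula mass = 483.215 g/mol.
3 Si → 3.0000 mol SiO2 per formula unit; M(SiO2) = 60.083, so SiO2 mass = 180.249 g.
180.249/483.215 × 100 = 37.30 wt%.

37.30 wt%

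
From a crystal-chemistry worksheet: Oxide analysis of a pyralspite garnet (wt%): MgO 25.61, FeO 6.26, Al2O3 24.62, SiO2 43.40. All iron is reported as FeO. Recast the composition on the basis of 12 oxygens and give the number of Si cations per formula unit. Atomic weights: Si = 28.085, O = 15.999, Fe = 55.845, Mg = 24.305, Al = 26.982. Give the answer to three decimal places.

2.998 Si apfu

MgO (M=40.304): mol = 0.63542; Mg = 0.63542, O = 0.63542.
FeO (M=71.844): mol = 0.08713; Fe = 0.08713, O = 0.08713.
Al2O3 (M=101.961): mol = 0.24146; Al = 0.48292, O = 0.72438.
SiO2 (M=60.083): mol = 0.72233; Si = 0.72233, O = 1.44466.
ΣO = 2.89159; factor = 12/ΣO = 4.14997.
Si apfu = 0.72233 × 4.14997 = 2.998.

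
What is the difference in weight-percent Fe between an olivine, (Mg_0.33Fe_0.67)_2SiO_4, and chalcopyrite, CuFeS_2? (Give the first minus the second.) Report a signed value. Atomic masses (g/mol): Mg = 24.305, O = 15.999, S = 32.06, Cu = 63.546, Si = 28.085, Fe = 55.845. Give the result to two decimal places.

10.47 percentage points

Fe in (Mg_0.33Fe_0.67)_2SiO_4: molar mass 182.955 g/mol; 1.34×55.845 = 74.832 g → 40.90 wt%.
Fe in CuFeS_2: molar mass 183.511 g/mol; 1×55.845 = 55.845 g → 30.43 wt%.
Difference = 40.90 − 30.43 = 10.47 percentage points.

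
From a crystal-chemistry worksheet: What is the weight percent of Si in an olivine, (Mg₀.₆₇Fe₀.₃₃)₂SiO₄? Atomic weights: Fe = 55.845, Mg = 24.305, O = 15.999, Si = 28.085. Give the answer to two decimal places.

M((Mg₀.₆₇Fe₀.₃₃)₂SiO₄) = 161.507 g/mol.
Si contributes 1 × 28.085 = 28.085 g per mole.
28.085/161.507 = 0.1739 → 17.39%.

17.39 weight percent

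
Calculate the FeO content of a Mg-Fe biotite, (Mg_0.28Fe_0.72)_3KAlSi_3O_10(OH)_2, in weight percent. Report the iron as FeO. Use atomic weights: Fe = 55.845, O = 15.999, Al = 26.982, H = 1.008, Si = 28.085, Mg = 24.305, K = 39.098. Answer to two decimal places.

Formula mass = 485.380 g/mol.
2.16 Fe → 2.1600 mol FeO per formula unit; M(FeO) = 71.844, so FeO mass = 155.183 g.
155.183/485.380 × 100 = 31.97 wt%.

31.97 wt%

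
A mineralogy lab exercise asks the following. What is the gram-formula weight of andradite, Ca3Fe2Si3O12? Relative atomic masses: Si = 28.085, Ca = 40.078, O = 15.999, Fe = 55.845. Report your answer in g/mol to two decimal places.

508.17 g/mol

Ca: 3 × 40.078 = 120.2340
Fe: 2 × 55.845 = 111.6900
Si: 3 × 28.085 = 84.2550
O: 12 × 15.999 = 191.9880
Summing the contributions gives the formula mass.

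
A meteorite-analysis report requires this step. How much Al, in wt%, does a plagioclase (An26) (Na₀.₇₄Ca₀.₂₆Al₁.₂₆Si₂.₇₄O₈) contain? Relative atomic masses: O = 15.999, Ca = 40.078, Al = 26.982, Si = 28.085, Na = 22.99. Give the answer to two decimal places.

12.76 wt%

M(Na₀.₇₄Ca₀.₂₆Al₁.₂₆Si₂.₇₄O₈) = 266.375 g/mol.
Al contributes 1.26 × 26.982 = 33.997 g per mole.
33.997/266.375 = 0.1276 → 12.76%.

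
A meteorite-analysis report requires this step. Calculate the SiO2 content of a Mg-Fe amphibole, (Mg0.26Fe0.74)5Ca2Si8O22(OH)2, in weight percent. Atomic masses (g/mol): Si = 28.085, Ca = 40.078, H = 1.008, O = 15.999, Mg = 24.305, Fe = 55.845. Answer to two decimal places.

Formula mass = 929.051 g/mol.
8 Si → 8.0000 mol SiO2 per formula unit; M(SiO2) = 60.083, so SiO2 mass = 480.664 g.
480.664/929.051 × 100 = 51.74 wt%.

51.74 wt%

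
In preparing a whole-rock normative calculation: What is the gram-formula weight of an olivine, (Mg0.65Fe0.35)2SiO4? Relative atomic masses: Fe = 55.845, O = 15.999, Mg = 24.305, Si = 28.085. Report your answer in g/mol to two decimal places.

M = 1.30*24.305 + 0.70*55.845 + 1*28.085 + 4*15.999

162.77 g/mol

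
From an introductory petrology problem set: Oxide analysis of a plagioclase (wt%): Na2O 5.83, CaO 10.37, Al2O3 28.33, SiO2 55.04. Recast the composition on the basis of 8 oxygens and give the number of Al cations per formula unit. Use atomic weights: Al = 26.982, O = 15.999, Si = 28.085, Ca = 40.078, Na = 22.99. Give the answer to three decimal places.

5.83 wt% Na2O ÷ 61.979 g/mol = 0.09406 mol, giving 0.18812 Na and 0.09406 O.
10.37 wt% CaO ÷ 56.077 g/mol = 0.18492 mol, giving 0.18492 Ca and 0.18492 O.
28.33 wt% Al2O3 ÷ 101.961 g/mol = 0.27785 mol, giving 0.55570 Al and 0.83355 O.
55.04 wt% SiO2 ÷ 60.083 g/mol = 0.91607 mol, giving 0.91607 Si and 1.83214 O.
Oxygen sums to 2.94467; scaling by 8/2.94467 = 2.71677 puts the formula on 8 O.
Al: 0.55570 × 2.71677 = 1.510 atoms per formula unit.

1.510 Al apfu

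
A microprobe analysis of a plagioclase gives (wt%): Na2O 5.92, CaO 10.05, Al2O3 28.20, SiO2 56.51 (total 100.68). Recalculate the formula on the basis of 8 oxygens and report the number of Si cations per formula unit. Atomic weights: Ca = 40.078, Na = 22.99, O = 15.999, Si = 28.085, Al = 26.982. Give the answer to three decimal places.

Na2O: 5.92/61.979 = 0.09552 mol → 0.19104 mol Na, 0.09552 mol O.
CaO: 10.05/56.077 = 0.17922 mol → 0.17922 mol Ca, 0.17922 mol O.
Al2O3: 28.20/101.961 = 0.27658 mol → 0.55316 mol Al, 0.82974 mol O.
SiO2: 56.51/60.083 = 0.94053 mol → 0.94053 mol Si, 1.88106 mol O.
Total oxygen = 2.98554 mol. Normalization factor = 8/2.98554 = 2.67958.
Si per 8 O = 0.94053 × 2.67958 = 2.520.

2.520 Si apfu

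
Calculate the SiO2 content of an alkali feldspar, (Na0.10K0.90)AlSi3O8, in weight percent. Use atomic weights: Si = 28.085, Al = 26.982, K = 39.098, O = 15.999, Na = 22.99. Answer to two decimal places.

65.14 wt%

Formula mass = 276.716 g/mol.
3 Si → 3.0000 mol SiO2 per formula unit; M(SiO2) = 60.083, so SiO2 mass = 180.249 g.
180.249/276.716 × 100 = 65.14 wt%.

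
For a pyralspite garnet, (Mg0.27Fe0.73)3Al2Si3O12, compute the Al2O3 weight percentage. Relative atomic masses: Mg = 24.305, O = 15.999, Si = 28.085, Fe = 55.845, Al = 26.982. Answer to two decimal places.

21.59 wt%

Formula mass = 472.195 g/mol.
2 Al → 1.0000 mol Al2O3 per formula unit; M(Al2O3) = 101.961, so Al2O3 mass = 101.961 g.
101.961/472.195 × 100 = 21.59 wt%.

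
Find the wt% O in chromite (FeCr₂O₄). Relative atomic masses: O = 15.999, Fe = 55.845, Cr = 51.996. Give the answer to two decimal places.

28.59 mass %

Molar mass of FeCr₂O₄: 1×55.845 + 2×51.996 + 4×15.999 = 223.833 g/mol.
Mass of O per formula unit: 4 × 15.999 = 63.996 g.
Weight fraction O = 63.996 / 223.833 = 0.2859.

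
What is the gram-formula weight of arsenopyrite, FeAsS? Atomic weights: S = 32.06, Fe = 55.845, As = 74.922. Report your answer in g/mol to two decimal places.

Fe: 1 × 55.845 = 55.8450
As: 1 × 74.922 = 74.9220
S: 1 × 32.06 = 32.0600
Summing the contributions gives the formula mass.

162.83 g/mol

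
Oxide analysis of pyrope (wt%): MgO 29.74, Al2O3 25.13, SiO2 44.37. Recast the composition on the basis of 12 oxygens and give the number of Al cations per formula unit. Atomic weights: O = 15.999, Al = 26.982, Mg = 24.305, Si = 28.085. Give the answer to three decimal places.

29.74 wt% MgO ÷ 40.304 g/mol = 0.73789 mol, giving 0.73789 Mg and 0.73789 O.
25.13 wt% Al2O3 ÷ 101.961 g/mol = 0.24647 mol, giving 0.49294 Al and 0.73941 O.
44.37 wt% SiO2 ÷ 60.083 g/mol = 0.73848 mol, giving 0.73848 Si and 1.47696 O.
Oxygen sums to 2.95426; scaling by 12/2.95426 = 4.06193 puts the formula on 12 O.
Al: 0.49294 × 4.06193 = 2.002 atoms per formula unit.

2.002 Al apfu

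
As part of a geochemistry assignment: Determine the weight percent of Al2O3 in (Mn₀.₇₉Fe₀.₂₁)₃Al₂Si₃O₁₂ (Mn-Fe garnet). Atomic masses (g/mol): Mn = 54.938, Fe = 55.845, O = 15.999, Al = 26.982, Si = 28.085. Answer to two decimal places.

Formula mass = 495.592 g/mol.
2 Al → 1.0000 mol Al2O3 per formula unit; M(Al2O3) = 101.961, so Al2O3 mass = 101.961 g.
101.961/495.592 × 100 = 20.57 wt%.

20.57 wt%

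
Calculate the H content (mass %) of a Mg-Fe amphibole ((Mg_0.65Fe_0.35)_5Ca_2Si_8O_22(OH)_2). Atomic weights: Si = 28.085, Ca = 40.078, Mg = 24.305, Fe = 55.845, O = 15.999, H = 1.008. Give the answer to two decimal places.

0.23 mass %

M((Mg_0.65Fe_0.35)_5Ca_2Si_8O_22(OH)_2) = 867.548 g/mol.
H contributes 2 × 1.008 = 2.016 g per mole.
2.016/867.548 = 0.0023 → 0.23%.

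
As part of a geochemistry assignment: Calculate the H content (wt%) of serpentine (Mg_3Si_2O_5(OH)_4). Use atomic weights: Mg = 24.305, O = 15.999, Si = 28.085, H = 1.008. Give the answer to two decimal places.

1.46 wt%

M(Mg_3Si_2O_5(OH)_4) = 277.108 g/mol.
H contributes 4 × 1.008 = 4.032 g per mole.
4.032/277.108 = 0.0146 → 1.46%.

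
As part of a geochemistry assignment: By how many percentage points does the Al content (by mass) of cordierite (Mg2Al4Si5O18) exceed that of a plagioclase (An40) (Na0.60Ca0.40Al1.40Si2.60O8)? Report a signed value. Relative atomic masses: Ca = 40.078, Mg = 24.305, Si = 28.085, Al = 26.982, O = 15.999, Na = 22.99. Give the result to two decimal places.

4.39 percentage points

M(Mg2Al4Si5O18) = 584.945 g/mol, so wt% Al = 107.928/584.945 × 100 = 18.45%.
M(Na0.60Ca0.40Al1.40Si2.60O8) = 268.613 g/mol, so wt% Al = 37.775/268.613 × 100 = 14.06%.
18.45 − 14.06 = 4.39 pp.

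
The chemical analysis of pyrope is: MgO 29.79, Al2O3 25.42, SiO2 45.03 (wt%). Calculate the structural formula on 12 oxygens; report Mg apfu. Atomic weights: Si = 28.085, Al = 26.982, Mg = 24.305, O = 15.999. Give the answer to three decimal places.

MgO (M=40.304): mol = 0.73913; Mg = 0.73913, O = 0.73913.
Al2O3 (M=101.961): mol = 0.24931; Al = 0.49862, O = 0.74793.
SiO2 (M=60.083): mol = 0.74946; Si = 0.74946, O = 1.49892.
ΣO = 2.98598; factor = 12/ΣO = 4.01878.
Mg apfu = 0.73913 × 4.01878 = 2.970.

2.970 Mg apfu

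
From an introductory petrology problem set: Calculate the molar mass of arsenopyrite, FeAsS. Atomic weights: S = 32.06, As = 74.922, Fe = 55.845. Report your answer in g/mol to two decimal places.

Fe: 1 × 55.845 = 55.8450
As: 1 × 74.922 = 74.9220
S: 1 × 32.06 = 32.0600
Summing the contributions gives the formula mass.

162.83 g/mol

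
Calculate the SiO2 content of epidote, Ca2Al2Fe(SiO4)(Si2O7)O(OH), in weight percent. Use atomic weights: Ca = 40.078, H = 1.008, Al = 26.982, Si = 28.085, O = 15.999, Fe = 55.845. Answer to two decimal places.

37.30 wt%

M(Ca2Al2Fe(SiO4)(Si2O7)O(OH)) = 483.215 g/mol; M(SiO2) = 60.083 g/mol.
Moles SiO2 per formula unit = 3 Si ÷ 1 = 3.0000.
SiO2 fraction = (3.0000 × 60.083) / 483.215 = 180.249/483.215 = 0.3730.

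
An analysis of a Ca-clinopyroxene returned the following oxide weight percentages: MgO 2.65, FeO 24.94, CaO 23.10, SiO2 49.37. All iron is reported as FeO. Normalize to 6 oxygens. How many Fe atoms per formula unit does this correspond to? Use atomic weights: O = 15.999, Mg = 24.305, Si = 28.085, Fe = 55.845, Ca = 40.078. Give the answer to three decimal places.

0.844 Fe apfu

MgO: 2.65/40.304 = 0.06575 mol → 0.06575 mol Mg, 0.06575 mol O.
FeO: 24.94/71.844 = 0.34714 mol → 0.34714 mol Fe, 0.34714 mol O.
CaO: 23.10/56.077 = 0.41193 mol → 0.41193 mol Ca, 0.41193 mol O.
SiO2: 49.37/60.083 = 0.82170 mol → 0.82170 mol Si, 1.64340 mol O.
Total oxygen = 2.46822 mol. Normalization factor = 6/2.46822 = 2.43090.
Fe per 6 O = 0.34714 × 2.43090 = 0.844.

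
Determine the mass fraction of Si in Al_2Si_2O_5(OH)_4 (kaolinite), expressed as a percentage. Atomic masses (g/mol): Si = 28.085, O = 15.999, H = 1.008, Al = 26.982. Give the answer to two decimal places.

Formula mass = 2·26.982 + 2·28.085 + 9·15.999 + 4·1.008 = 258.157 g/mol, of which 56.170 g is Si.
So Si makes up 56.170/258.157 = 0.2176 of the mass, i.e. 21.76%.

21.76 mass %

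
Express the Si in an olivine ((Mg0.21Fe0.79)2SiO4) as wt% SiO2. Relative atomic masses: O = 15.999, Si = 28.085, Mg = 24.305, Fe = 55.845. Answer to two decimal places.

31.54 wt%

Formula mass = 190.524 g/mol.
1 Si → 1.0000 mol SiO2 per formula unit; M(SiO2) = 60.083, so SiO2 mass = 60.083 g.
60.083/190.524 × 100 = 31.54 wt%.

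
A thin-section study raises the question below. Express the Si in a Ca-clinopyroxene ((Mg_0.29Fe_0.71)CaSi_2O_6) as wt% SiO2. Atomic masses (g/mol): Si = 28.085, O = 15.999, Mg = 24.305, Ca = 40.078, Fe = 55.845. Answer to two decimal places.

50.29 wt%

M((Mg_0.29Fe_0.71)CaSi_2O_6) = 238.940 g/mol; M(SiO2) = 60.083 g/mol.
Moles SiO2 per formula unit = 2 Si ÷ 1 = 2.0000.
SiO2 fraction = (2.0000 × 60.083) / 238.940 = 120.166/238.940 = 0.5029.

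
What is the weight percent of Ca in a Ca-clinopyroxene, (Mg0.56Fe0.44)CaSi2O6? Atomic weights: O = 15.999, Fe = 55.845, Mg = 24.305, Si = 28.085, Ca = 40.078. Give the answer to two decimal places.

M((Mg0.56Fe0.44)CaSi2O6) = 230.425 g/mol.
Ca contributes 1 × 40.078 = 40.078 g per mole.
40.078/230.425 = 0.1739 → 17.39%.

17.39 weight percent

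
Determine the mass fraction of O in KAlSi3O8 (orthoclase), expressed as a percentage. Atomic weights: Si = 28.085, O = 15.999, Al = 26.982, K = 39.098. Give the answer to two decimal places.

45.99 wt%

Formula mass = 1*39.098 + 1*26.982 + 3*28.085 + 8*15.999 = 278.327 g/mol, of which 127.992 g is O.
So O makes up 127.992/278.327 = 0.4599 of the mass, i.e. 45.99%.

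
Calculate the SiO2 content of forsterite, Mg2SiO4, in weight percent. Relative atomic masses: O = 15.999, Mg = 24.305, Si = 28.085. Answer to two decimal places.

42.71 wt%

M(Mg2SiO4) = 140.691 g/mol; M(SiO2) = 60.083 g/mol.
Moles SiO2 per formula unit = 1 Si ÷ 1 = 1.0000.
SiO2 fraction = (1.0000 × 60.083) / 140.691 = 60.083/140.691 = 0.4271.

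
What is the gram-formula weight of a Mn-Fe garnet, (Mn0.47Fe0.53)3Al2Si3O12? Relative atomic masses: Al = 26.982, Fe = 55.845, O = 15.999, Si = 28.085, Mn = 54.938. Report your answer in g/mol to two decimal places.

The formula mass is the sum 1.41×54.938 + 1.59×55.845 + 2×26.982 + 3×28.085 + 12×15.999.

496.46 g/mol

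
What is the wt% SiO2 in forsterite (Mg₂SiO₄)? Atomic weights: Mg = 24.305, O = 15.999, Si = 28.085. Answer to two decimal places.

Molar mass of Mg₂SiO₄ = 2·24.305 + 1·28.085 + 4·15.999 = 140.691 g/mol.
Each formula unit contains 1 Si, equivalent to 1/1 = 1.0000 mol SiO2.
M(SiO2) = 1×28.085 + 2×15.999 = 60.083 g/mol.
Mass of SiO2 per formula unit = 1.0000 × 60.083 = 60.083 g.
SiO2 wt% = 60.083 / 140.691 × 100 = 42.71%.

42.71 wt%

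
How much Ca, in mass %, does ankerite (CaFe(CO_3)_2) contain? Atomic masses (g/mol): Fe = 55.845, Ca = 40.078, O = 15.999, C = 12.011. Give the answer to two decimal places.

Formula mass = 1×40.078 + 1×55.845 + 2×12.011 + 6×15.999 = 215.939 g/mol, of which 40.078 g is Ca.
So Ca makes up 40.078/215.939 = 0.1856 of the mass, i.e. 18.56%.

18.56 mass %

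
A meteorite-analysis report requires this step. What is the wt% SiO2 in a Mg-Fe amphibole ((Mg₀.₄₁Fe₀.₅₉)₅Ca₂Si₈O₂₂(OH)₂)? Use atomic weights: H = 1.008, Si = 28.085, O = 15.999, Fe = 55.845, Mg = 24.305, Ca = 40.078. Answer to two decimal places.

53.09 wt%

M((Mg₀.₄₁Fe₀.₅₉)₅Ca₂Si₈O₂₂(OH)₂) = 905.396 g/mol; M(SiO2) = 60.083 g/mol.
Moles SiO2 per formula unit = 8 Si ÷ 1 = 8.0000.
SiO2 fraction = (8.0000 × 60.083) / 905.396 = 480.664/905.396 = 0.5309.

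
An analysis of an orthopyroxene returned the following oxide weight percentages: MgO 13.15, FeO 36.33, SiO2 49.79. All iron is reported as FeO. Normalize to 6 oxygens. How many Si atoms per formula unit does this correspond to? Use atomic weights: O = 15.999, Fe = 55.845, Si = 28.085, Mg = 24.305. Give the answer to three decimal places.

1.997 Si apfu

MgO: 13.15/40.304 = 0.32627 mol → 0.32627 mol Mg, 0.32627 mol O.
FeO: 36.33/71.844 = 0.50568 mol → 0.50568 mol Fe, 0.50568 mol O.
SiO2: 49.79/60.083 = 0.82869 mol → 0.82869 mol Si, 1.65738 mol O.
Total oxygen = 2.48933 mol. Normalization factor = 6/2.48933 = 2.41029.
Si per 6 O = 0.82869 × 2.41029 = 1.997.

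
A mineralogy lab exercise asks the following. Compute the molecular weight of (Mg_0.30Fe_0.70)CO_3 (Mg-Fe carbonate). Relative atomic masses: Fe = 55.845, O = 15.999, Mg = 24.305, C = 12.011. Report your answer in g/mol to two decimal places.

106.39 g/mol

M = 0.30(24.305) + 0.70(55.845) + 1(12.011) + 3(15.999)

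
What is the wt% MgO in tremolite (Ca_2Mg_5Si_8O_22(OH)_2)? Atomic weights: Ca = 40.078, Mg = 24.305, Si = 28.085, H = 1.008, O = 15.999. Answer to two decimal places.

Molar mass of Ca_2Mg_5Si_8O_22(OH)_2 = 2·40.078 + 5·24.305 + 8·28.085 + 24·15.999 + 2·1.008 = 812.353 g/mol.
Each formula unit contains 5 Mg, equivalent to 5/1 = 5.0000 mol MgO.
M(MgO) = 1×24.305 + 1×15.999 = 40.304 g/mol.
Mass of MgO per formula unit = 5.0000 × 40.304 = 201.520 g.
MgO wt% = 201.520 / 812.353 × 100 = 24.81%.

24.81 wt%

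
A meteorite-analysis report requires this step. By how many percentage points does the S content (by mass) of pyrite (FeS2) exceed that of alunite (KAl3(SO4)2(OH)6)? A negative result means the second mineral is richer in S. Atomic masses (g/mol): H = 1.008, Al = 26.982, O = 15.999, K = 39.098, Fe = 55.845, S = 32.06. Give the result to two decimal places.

37.97 percentage points

First mineral: 64.120 g S in 119.965 g formula = 53.45 wt% S.
Second mineral: 64.120 g S in 414.198 g formula = 15.48 wt% S.
53.45% − 15.48% gives a difference of 37.97 percentage points.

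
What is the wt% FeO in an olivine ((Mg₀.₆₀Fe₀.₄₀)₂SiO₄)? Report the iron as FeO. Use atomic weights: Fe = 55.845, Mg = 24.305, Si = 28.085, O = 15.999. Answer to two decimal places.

Molar mass of (Mg₀.₆₀Fe₀.₄₀)₂SiO₄ = 1.20·24.305 + 0.80·55.845 + 1·28.085 + 4·15.999 = 165.923 g/mol.
Each formula unit contains 0.80 Fe, equivalent to 0.80/1 = 0.8000 mol FeO.
M(FeO) = 1×55.845 + 1×15.999 = 71.844 g/mol.
Mass of FeO per formula unit = 0.8000 × 71.844 = 57.475 g.
FeO wt% = 57.475 / 165.923 × 100 = 34.64%.

34.64 wt%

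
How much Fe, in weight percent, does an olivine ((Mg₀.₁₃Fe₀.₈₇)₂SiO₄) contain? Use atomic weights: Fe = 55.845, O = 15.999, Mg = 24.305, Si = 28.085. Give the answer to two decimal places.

M((Mg₀.₁₃Fe₀.₈₇)₂SiO₄) = 195.571 g/mol.
Fe contributes 1.74 × 55.845 = 97.170 g per mole.
97.170/195.571 = 0.4969 → 49.69%.

49.69 weight percent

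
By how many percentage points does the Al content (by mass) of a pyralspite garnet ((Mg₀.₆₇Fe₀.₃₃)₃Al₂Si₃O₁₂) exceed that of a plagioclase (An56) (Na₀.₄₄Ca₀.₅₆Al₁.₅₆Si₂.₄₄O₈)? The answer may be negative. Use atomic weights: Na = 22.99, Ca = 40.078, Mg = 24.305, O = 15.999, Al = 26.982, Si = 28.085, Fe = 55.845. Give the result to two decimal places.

-3.10 percentage points

M((Mg₀.₆₇Fe₀.₃₃)₃Al₂Si₃O₁₂) = 434.347 g/mol, so wt% Al = 53.964/434.347 × 100 = 12.42%.
M(Na₀.₄₄Ca₀.₅₆Al₁.₅₆Si₂.₄₄O₈) = 271.171 g/mol, so wt% Al = 42.092/271.171 × 100 = 15.52%.
12.42 − 15.52 = -3.10 pp.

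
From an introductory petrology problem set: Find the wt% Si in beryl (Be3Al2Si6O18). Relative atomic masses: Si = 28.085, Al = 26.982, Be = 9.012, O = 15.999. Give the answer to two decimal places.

Formula mass = 3*9.012 + 2*26.982 + 6*28.085 + 18*15.999 = 537.492 g/mol, of which 168.510 g is Si.
So Si makes up 168.510/537.492 = 0.3135 of the mass, i.e. 31.35%.

31.35 weight percent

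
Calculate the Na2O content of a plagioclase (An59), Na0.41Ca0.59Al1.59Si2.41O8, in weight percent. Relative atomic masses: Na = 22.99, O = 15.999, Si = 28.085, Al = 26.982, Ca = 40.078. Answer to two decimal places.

4.68 wt%

Formula mass = 271.650 g/mol.
0.41 Na → 0.2050 mol Na2O per formula unit; M(Na2O) = 61.979, so Na2O mass = 12.706 g.
12.706/271.650 × 100 = 4.68 wt%.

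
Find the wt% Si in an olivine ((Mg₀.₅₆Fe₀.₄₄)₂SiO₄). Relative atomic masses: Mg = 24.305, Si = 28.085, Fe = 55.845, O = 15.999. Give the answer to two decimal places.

16.67 wt%

M((Mg₀.₅₆Fe₀.₄₄)₂SiO₄) = 168.446 g/mol.
Si contributes 1 × 28.085 = 28.085 g per mole.
28.085/168.446 = 0.1667 → 16.67%.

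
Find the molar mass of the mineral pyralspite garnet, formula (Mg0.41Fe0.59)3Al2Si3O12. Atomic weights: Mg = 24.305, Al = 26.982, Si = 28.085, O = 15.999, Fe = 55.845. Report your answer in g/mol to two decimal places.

458.95 g/mol

The formula mass is the sum 1.23×24.305 + 1.77×55.845 + 2×26.982 + 3×28.085 + 12×15.999.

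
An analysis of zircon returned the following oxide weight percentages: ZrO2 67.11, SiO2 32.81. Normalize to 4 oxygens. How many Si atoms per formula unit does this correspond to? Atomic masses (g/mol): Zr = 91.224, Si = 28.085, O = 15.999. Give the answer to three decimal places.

1.001 Si apfu

67.11 wt% ZrO2 ÷ 123.222 g/mol = 0.54463 mol, giving 0.54463 Zr and 1.08926 O.
32.81 wt% SiO2 ÷ 60.083 g/mol = 0.54608 mol, giving 0.54608 Si and 1.09216 O.
Oxygen sums to 2.18142; scaling by 4/2.18142 = 1.83367 puts the formula on 4 O.
Si: 0.54608 × 1.83367 = 1.001 atoms per formula unit.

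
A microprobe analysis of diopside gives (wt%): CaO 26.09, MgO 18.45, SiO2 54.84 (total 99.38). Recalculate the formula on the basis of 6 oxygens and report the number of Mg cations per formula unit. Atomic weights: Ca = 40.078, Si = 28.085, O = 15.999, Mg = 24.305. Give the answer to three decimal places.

0.999 Mg apfu

26.09 wt% CaO ÷ 56.077 g/mol = 0.46525 mol, giving 0.46525 Ca and 0.46525 O.
18.45 wt% MgO ÷ 40.304 g/mol = 0.45777 mol, giving 0.45777 Mg and 0.45777 O.
54.84 wt% SiO2 ÷ 60.083 g/mol = 0.91274 mol, giving 0.91274 Si and 1.82548 O.
Oxygen sums to 2.74850; scaling by 6/2.74850 = 2.18301 puts the formula on 6 O.
Mg: 0.45777 × 2.18301 = 0.999 atoms per formula unit.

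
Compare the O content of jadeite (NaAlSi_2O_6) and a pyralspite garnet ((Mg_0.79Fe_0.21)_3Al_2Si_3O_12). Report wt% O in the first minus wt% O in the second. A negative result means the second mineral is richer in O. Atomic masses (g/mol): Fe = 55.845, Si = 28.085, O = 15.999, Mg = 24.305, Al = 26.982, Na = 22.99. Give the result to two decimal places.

M(NaAlSi_2O_6) = 202.136 g/mol, so wt% O = 95.994/202.136 × 100 = 47.49%.
M((Mg_0.79Fe_0.21)_3Al_2Si_3O_12) = 422.992 g/mol, so wt% O = 191.988/422.992 × 100 = 45.39%.
47.49 − 45.39 = 2.10 pp.

2.10 percentage points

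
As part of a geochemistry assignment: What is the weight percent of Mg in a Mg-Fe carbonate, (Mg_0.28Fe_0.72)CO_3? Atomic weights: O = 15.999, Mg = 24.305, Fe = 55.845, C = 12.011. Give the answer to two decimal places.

6.36 mass %

M((Mg_0.28Fe_0.72)CO_3) = 107.022 g/mol.
Mg contributes 0.28 × 24.305 = 6.805 g per mole.
6.805/107.022 = 0.0636 → 6.36%.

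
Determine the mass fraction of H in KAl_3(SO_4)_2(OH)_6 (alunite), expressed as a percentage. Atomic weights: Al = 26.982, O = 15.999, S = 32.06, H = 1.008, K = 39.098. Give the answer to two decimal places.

M(KAl_3(SO_4)_2(OH)_6) = 414.198 g/mol.
H contributes 6 × 1.008 = 6.048 g per mole.
6.048/414.198 = 0.0146 → 1.46%.

1.46 weight percent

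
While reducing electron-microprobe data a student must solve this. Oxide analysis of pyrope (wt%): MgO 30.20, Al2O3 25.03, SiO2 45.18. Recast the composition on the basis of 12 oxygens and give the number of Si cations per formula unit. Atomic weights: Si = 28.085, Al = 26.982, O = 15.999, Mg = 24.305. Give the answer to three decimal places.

MgO: 30.20/40.304 = 0.74931 mol → 0.74931 mol Mg, 0.74931 mol O.
Al2O3: 25.03/101.961 = 0.24549 mol → 0.49098 mol Al, 0.73647 mol O.
SiO2: 45.18/60.083 = 0.75196 mol → 0.75196 mol Si, 1.50392 mol O.
Total oxygen = 2.98970 mol. Normalization factor = 12/2.98970 = 4.01378.
Si per 12 O = 0.75196 × 4.01378 = 3.018.

3.018 Si apfu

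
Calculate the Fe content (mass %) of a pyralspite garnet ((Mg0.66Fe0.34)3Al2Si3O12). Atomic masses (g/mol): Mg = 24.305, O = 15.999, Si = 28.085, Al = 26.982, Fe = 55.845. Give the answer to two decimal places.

Molar mass of (Mg0.66Fe0.34)3Al2Si3O12: 1.98·24.305 + 1.02·55.845 + 2·26.982 + 3·28.085 + 12·15.999 = 435.293 g/mol.
Mass of Fe per formula unit: 1.02 × 55.845 = 56.962 g.
Weight fraction Fe = 56.962 / 435.293 = 0.1309.

13.09 mass %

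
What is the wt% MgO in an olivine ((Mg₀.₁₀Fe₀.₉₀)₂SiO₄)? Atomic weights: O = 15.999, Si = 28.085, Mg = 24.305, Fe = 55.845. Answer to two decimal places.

4.08 wt%

Molar mass of (Mg₀.₁₀Fe₀.₉₀)₂SiO₄ = 0.20·24.305 + 1.80·55.845 + 1·28.085 + 4·15.999 = 197.463 g/mol.
Each formula unit contains 0.20 Mg, equivalent to 0.20/1 = 0.2000 mol MgO.
M(MgO) = 1×24.305 + 1×15.999 = 40.304 g/mol.
Mass of MgO per formula unit = 0.2000 × 40.304 = 8.061 g.
MgO wt% = 8.061 / 197.463 × 100 = 4.08%.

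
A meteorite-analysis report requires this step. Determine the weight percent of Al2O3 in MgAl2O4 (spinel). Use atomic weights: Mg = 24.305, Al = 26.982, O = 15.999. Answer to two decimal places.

71.67 wt%

Formula mass = 142.265 g/mol.
2 Al → 1.0000 mol Al2O3 per formula unit; M(Al2O3) = 101.961, so Al2O3 mass = 101.961 g.
101.961/142.265 × 100 = 71.67 wt%.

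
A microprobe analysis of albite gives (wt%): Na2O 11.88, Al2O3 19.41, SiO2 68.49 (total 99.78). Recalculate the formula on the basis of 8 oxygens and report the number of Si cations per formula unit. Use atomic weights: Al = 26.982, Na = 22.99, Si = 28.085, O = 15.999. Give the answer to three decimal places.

11.88 wt% Na2O ÷ 61.979 g/mol = 0.19168 mol, giving 0.38336 Na and 0.19168 O.
19.41 wt% Al2O3 ÷ 101.961 g/mol = 0.19037 mol, giving 0.38074 Al and 0.57111 O.
68.49 wt% SiO2 ÷ 60.083 g/mol = 1.13992 mol, giving 1.13992 Si and 2.27984 O.
Oxygen sums to 3.04263; scaling by 8/3.04263 = 2.62930 puts the formula on 8 O.
Si: 1.13992 × 2.62930 = 2.997 atoms per formula unit.

2.997 Si apfu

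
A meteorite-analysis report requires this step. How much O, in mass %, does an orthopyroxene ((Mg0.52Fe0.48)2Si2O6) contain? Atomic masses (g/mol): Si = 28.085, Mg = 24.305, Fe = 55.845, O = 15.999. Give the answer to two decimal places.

Formula mass = 1.04*24.305 + 0.96*55.845 + 2*28.085 + 6*15.999 = 231.052 g/mol, of which 95.994 g is O.
So O makes up 95.994/231.052 = 0.4155 of the mass, i.e. 41.55%.

41.55 mass %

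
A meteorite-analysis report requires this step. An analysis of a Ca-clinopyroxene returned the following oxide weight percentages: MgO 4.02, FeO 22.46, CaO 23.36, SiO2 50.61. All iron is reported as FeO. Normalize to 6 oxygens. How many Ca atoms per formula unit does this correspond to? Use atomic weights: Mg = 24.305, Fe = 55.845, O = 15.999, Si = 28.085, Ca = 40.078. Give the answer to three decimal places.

4.02 wt% MgO ÷ 40.304 g/mol = 0.09974 mol, giving 0.09974 Mg and 0.09974 O.
22.46 wt% FeO ÷ 71.844 g/mol = 0.31262 mol, giving 0.31262 Fe and 0.31262 O.
23.36 wt% CaO ÷ 56.077 g/mol = 0.41657 mol, giving 0.41657 Ca and 0.41657 O.
50.61 wt% SiO2 ÷ 60.083 g/mol = 0.84233 mol, giving 0.84233 Si and 1.68466 O.
Oxygen sums to 2.51359; scaling by 6/2.51359 = 2.38702 puts the formula on 6 O.
Ca: 0.41657 × 2.38702 = 0.994 atoms per formula unit.

0.994 Ca apfu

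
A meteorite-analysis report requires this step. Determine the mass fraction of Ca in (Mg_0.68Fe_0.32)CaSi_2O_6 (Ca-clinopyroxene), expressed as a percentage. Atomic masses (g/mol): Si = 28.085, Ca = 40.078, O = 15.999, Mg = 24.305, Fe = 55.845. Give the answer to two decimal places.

17.68 weight percent

Formula mass = 0.68*24.305 + 0.32*55.845 + 1*40.078 + 2*28.085 + 6*15.999 = 226.640 g/mol, of which 40.078 g is Ca.
So Ca makes up 40.078/226.640 = 0.1768 of the mass, i.e. 17.68%.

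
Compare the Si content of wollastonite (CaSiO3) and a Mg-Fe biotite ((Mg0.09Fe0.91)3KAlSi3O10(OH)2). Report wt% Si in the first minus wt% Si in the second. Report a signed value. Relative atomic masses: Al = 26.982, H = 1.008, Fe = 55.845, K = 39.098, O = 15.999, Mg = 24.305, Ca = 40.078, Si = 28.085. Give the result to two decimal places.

First mineral: 28.085 g Si in 116.160 g formula = 24.18 wt% Si.
Second mineral: 84.255 g Si in 503.358 g formula = 16.74 wt% Si.
24.18% − 16.74% gives a difference of 7.44 percentage points.

7.44 percentage points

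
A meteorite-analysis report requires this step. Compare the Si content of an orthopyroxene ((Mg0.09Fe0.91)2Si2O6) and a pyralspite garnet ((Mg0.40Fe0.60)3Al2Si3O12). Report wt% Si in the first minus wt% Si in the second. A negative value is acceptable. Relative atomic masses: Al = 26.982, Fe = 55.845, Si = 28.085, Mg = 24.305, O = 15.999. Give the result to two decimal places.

Si in (Mg0.09Fe0.91)2Si2O6: molar mass 258.177 g/mol; 2×28.085 = 56.170 g → 21.76 wt%.
Si in (Mg0.40Fe0.60)3Al2Si3O12: molar mass 459.894 g/mol; 3×28.085 = 84.255 g → 18.32 wt%.
Difference = 21.76 − 18.32 = 3.44 percentage points.

3.44 percentage points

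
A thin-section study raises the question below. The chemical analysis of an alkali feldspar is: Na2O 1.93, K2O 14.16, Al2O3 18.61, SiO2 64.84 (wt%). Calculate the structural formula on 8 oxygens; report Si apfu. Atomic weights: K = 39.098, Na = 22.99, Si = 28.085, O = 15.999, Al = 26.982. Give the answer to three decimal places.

Na2O: 1.93/61.979 = 0.03114 mol → 0.06228 mol Na, 0.03114 mol O.
K2O: 14.16/94.195 = 0.15033 mol → 0.30066 mol K, 0.15033 mol O.
Al2O3: 18.61/101.961 = 0.18252 mol → 0.36504 mol Al, 0.54756 mol O.
SiO2: 64.84/60.083 = 1.07917 mol → 1.07917 mol Si, 2.15834 mol O.
Total oxygen = 2.88737 mol. Normalization factor = 8/2.88737 = 2.77069.
Si per 8 O = 1.07917 × 2.77069 = 2.990.

2.990 Si apfu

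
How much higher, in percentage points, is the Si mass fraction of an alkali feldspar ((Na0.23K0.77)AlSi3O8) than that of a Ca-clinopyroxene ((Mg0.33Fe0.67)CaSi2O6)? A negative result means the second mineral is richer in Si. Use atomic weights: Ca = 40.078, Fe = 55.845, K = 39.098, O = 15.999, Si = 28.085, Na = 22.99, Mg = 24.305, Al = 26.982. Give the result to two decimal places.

7.05 percentage points

Si in (Na0.23K0.77)AlSi3O8: molar mass 274.622 g/mol; 3×28.085 = 84.255 g → 30.68 wt%.
Si in (Mg0.33Fe0.67)CaSi2O6: molar mass 237.679 g/mol; 2×28.085 = 56.170 g → 23.63 wt%.
Difference = 30.68 − 23.63 = 7.05 percentage points.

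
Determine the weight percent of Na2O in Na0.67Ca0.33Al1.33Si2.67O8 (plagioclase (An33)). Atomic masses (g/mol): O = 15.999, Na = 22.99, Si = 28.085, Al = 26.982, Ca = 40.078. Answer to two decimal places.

7.76 wt%

M(Na0.67Ca0.33Al1.33Si2.67O8) = 267.494 g/mol; M(Na2O) = 61.979 g/mol.
Moles Na2O per formula unit = 0.67 Na ÷ 2 = 0.3350.
Na2O fraction = (0.3350 × 61.979) / 267.494 = 20.763/267.494 = 0.0776.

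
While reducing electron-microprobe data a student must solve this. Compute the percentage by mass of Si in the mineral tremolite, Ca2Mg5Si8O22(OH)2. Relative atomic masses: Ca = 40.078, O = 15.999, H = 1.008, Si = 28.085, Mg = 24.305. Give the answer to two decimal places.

27.66 wt%

Formula mass = 2·40.078 + 5·24.305 + 8·28.085 + 24·15.999 + 2·1.008 = 812.353 g/mol, of which 224.680 g is Si.
So Si makes up 224.680/812.353 = 0.2766 of the mass, i.e. 27.66%.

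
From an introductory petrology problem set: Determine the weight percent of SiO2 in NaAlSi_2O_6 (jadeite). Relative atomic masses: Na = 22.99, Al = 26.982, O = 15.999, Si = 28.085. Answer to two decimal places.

59.45 wt%

M(NaAlSi_2O_6) = 202.136 g/mol; M(SiO2) = 60.083 g/mol.
Moles SiO2 per formula unit = 2 Si ÷ 1 = 2.0000.
SiO2 fraction = (2.0000 × 60.083) / 202.136 = 120.166/202.136 = 0.5945.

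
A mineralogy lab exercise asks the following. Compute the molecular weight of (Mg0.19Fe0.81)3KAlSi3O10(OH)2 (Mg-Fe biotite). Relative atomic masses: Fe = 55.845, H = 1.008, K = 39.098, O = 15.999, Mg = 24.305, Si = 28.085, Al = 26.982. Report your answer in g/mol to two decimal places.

The formula mass is the sum 0.57·24.305 + 2.43·55.845 + 1·39.098 + 1·26.982 + 3·28.085 + 12·15.999 + 2·1.008.

493.90 g/mol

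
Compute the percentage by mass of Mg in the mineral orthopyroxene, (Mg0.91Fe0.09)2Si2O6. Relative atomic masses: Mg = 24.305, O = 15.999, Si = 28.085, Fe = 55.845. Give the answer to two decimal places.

21.43 mass %

Formula mass = 1.82·24.305 + 0.18·55.845 + 2·28.085 + 6·15.999 = 206.451 g/mol, of which 44.235 g is Mg.
So Mg makes up 44.235/206.451 = 0.2143 of the mass, i.e. 21.43%.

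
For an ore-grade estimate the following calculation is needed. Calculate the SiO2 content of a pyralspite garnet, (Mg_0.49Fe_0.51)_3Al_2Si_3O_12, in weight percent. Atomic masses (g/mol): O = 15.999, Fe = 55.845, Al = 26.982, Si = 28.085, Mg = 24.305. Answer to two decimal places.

39.93 wt%

M((Mg_0.49Fe_0.51)_3Al_2Si_3O_12) = 451.378 g/mol; M(SiO2) = 60.083 g/mol.
Moles SiO2 per formula unit = 3 Si ÷ 1 = 3.0000.
SiO2 fraction = (3.0000 × 60.083) / 451.378 = 180.249/451.378 = 0.3993.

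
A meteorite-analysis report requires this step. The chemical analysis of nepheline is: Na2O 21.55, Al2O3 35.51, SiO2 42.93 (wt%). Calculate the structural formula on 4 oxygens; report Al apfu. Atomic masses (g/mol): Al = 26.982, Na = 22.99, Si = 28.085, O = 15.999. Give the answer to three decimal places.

Na2O (M=61.979): mol = 0.34770; Na = 0.69540, O = 0.34770.
Al2O3 (M=101.961): mol = 0.34827; Al = 0.69654, O = 1.04481.
SiO2 (M=60.083): mol = 0.71451; Si = 0.71451, O = 1.42902.
ΣO = 2.82153; factor = 4/ΣO = 1.41767.
Al apfu = 0.69654 × 1.41767 = 0.987.

0.987 Al apfu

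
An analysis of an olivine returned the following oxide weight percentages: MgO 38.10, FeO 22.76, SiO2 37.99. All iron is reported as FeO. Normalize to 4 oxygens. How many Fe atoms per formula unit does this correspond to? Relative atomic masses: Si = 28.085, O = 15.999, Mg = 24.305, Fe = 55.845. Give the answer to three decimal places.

0.502 Fe apfu

MgO (M=40.304): mol = 0.94532; Mg = 0.94532, O = 0.94532.
FeO (M=71.844): mol = 0.31680; Fe = 0.31680, O = 0.31680.
SiO2 (M=60.083): mol = 0.63229; Si = 0.63229, O = 1.26458.
ΣO = 2.52670; factor = 4/ΣO = 1.58309.
Fe apfu = 0.31680 × 1.58309 = 0.502.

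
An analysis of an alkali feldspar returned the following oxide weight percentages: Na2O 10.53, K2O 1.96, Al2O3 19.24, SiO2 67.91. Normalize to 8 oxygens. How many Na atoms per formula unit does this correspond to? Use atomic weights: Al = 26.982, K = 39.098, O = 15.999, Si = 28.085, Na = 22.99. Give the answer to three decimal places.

10.53 wt% Na2O ÷ 61.979 g/mol = 0.16990 mol, giving 0.33980 Na and 0.16990 O.
1.96 wt% K2O ÷ 94.195 g/mol = 0.02081 mol, giving 0.04162 K and 0.02081 O.
19.24 wt% Al2O3 ÷ 101.961 g/mol = 0.18870 mol, giving 0.37740 Al and 0.56610 O.
67.91 wt% SiO2 ÷ 60.083 g/mol = 1.13027 mol, giving 1.13027 Si and 2.26054 O.
Oxygen sums to 3.01735; scaling by 8/3.01735 = 2.65133 puts the formula on 8 O.
Na: 0.33980 × 2.65133 = 0.901 atoms per formula unit.

0.901 Na apfu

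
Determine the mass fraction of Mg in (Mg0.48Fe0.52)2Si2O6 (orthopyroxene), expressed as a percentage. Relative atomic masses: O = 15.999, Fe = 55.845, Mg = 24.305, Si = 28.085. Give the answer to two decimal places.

Molar mass of (Mg0.48Fe0.52)2Si2O6: 0.96*24.305 + 1.04*55.845 + 2*28.085 + 6*15.999 = 233.576 g/mol.
Mass of Mg per formula unit: 0.96 × 24.305 = 23.333 g.
Weight fraction Mg = 23.333 / 233.576 = 0.0999.

9.99 wt%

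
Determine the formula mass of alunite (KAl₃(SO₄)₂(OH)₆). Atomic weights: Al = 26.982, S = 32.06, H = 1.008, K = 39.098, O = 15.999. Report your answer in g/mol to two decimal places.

414.20 g/mol

M = 1×39.098 + 3×26.982 + 2×32.06 + 14×15.999 + 6×1.008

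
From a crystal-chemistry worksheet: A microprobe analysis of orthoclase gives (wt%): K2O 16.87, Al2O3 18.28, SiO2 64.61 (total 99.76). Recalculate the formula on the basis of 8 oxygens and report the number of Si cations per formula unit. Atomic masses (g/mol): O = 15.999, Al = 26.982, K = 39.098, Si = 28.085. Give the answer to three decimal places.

3.000 Si apfu

K2O (M=94.195): mol = 0.17910; K = 0.35820, O = 0.17910.
Al2O3 (M=101.961): mol = 0.17928; Al = 0.35856, O = 0.53784.
SiO2 (M=60.083): mol = 1.07535; Si = 1.07535, O = 2.15070.
ΣO = 2.86764; factor = 8/ΣO = 2.78975.
Si apfu = 1.07535 × 2.78975 = 3.000.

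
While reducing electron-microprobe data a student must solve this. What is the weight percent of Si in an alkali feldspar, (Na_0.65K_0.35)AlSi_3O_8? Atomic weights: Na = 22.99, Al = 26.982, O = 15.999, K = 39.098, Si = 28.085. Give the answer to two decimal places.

Molar mass of (Na_0.65K_0.35)AlSi_3O_8: 0.65×22.99 + 0.35×39.098 + 1×26.982 + 3×28.085 + 8×15.999 = 267.857 g/mol.
Mass of Si per formula unit: 3 × 28.085 = 84.255 g.
Weight fraction Si = 84.255 / 267.857 = 0.3146.

31.46 mass %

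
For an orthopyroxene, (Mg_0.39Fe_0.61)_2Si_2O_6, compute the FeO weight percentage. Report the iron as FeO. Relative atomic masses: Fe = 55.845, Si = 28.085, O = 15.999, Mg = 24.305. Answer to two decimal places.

Formula mass = 239.253 g/mol.
1.22 Fe → 1.2200 mol FeO per formula unit; M(FeO) = 71.844, so FeO mass = 87.650 g.
87.650/239.253 × 100 = 36.63 wt%.

36.63 wt%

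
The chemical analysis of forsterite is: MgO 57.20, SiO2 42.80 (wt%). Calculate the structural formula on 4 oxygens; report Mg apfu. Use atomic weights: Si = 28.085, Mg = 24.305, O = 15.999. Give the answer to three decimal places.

MgO: 57.20/40.304 = 1.41921 mol → 1.41921 mol Mg, 1.41921 mol O.
SiO2: 42.80/60.083 = 0.71235 mol → 0.71235 mol Si, 1.42470 mol O.
Total oxygen = 2.84391 mol. Normalization factor = 4/2.84391 = 1.40651.
Mg per 4 O = 1.41921 × 1.40651 = 1.996.

1.996 Mg apfu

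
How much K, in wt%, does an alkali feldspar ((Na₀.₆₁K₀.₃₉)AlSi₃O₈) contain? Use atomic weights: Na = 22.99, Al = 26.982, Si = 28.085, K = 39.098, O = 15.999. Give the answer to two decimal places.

Formula mass = 0.61·22.99 + 0.39·39.098 + 1·26.982 + 3·28.085 + 8·15.999 = 268.501 g/mol, of which 15.248 g is K.
So K makes up 15.248/268.501 = 0.0568 of the mass, i.e. 5.68%.

5.68 wt%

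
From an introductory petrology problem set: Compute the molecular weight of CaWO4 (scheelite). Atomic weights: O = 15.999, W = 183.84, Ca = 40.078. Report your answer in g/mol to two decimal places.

287.91 g/mol

The formula mass is the sum 1×40.078 + 1×183.84 + 4×15.999.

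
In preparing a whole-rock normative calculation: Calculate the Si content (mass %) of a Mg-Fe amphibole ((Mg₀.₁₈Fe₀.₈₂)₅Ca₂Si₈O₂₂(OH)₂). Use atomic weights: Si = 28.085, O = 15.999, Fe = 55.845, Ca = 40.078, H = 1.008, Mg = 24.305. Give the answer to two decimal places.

23.86 mass %

M((Mg₀.₁₈Fe₀.₈₂)₅Ca₂Si₈O₂₂(OH)₂) = 941.667 g/mol.
Si contributes 8 × 28.085 = 224.680 g per mole.
224.680/941.667 = 0.2386 → 23.86%.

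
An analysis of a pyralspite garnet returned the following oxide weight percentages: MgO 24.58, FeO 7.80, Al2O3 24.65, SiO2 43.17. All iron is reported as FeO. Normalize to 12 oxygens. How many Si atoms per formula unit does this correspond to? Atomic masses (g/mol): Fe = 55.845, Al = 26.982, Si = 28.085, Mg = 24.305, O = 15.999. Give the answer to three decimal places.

MgO: 24.58/40.304 = 0.60987 mol → 0.60987 mol Mg, 0.60987 mol O.
FeO: 7.80/71.844 = 0.10857 mol → 0.10857 mol Fe, 0.10857 mol O.
Al2O3: 24.65/101.961 = 0.24176 mol → 0.48352 mol Al, 0.72528 mol O.
SiO2: 43.17/60.083 = 0.71851 mol → 0.71851 mol Si, 1.43702 mol O.
Total oxygen = 2.88074 mol. Normalization factor = 12/2.88074 = 4.16560.
Si per 12 O = 0.71851 × 4.16560 = 2.993.

2.993 Si apfu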